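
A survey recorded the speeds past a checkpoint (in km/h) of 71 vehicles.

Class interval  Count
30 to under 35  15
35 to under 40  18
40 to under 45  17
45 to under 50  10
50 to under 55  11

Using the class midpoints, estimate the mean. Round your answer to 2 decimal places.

Midpoints: 32.5, 37.5, 42.5, 47.5, 52.5
Σfm = 15×32.5 + 18×37.5 + 17×42.5 + 10×47.5 + 11×52.5 = 2937.5
n = Σf = 71
Mean = 2937.5 / 71 = 41.3732

41.37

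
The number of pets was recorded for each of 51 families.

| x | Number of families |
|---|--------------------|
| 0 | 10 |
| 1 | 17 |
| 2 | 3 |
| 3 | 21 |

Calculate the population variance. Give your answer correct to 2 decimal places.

1.43

Values: 0, 1, 2, 3
n = 51, Σfx = 86, mean = 1.6863
Σfx² = 218
Σf(x − x̄)² = Σfx² − (Σfx)²/n = 218 − 86²/51 = 72.9804
Population variance = 72.9804 / 51 = 1.4310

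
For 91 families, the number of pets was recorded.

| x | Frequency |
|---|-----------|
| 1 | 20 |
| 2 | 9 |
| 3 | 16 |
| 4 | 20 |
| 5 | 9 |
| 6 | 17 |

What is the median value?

4

Cumulative frequencies: 20, 29, 45, 65, 74, 91
n = 91, so the median is the value in position (n+1)/2 = 46.
Position 46 falls at value 4.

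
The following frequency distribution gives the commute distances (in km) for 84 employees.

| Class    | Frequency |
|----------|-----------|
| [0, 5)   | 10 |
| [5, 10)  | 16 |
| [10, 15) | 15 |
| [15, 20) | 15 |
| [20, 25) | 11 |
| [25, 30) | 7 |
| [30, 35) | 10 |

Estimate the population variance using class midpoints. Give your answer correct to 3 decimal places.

86.976

Midpoints: 2.5, 7.5, 12.5, 17.5, 22.5, 27.5, 32.5
n = 84, Σfm = 1360, mean = 16.1905
Σfm² = 29325
Σf(m − x̄)² = Σfm² − (Σfm)²/n = 29325 − 1360²/84 = 7305.9524
Population variance = 7305.9524 / 84 = 86.9756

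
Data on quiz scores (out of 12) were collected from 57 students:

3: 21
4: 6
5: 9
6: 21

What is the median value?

5

Cumulative frequencies: 21, 27, 36, 57
n = 57, so the median is the value in position (n+1)/2 = 29.
Position 29 falls at value 5.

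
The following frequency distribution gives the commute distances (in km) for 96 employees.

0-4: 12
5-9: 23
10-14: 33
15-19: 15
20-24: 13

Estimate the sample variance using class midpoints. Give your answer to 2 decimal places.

36.22

Midpoints: 2, 7, 12, 17, 22
n = 96, Σfm = 1122, mean = 11.6875
Σfm² = 16554
Σf(m − x̄)² = Σfm² − (Σfm)²/n = 16554 − 1122²/96 = 3440.6250
Sample variance = 3440.6250 / 95 = 36.2171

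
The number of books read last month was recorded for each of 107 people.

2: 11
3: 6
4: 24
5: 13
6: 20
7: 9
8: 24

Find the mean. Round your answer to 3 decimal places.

Values: 2, 3, 4, 5, 6, 7, 8
Σfx = 11×2 + 6×3 + 24×4 + 13×5 + 20×6 + 9×7 + 24×8 = 576
n = Σf = 107
Mean = 576 / 107 = 5.3832

5.383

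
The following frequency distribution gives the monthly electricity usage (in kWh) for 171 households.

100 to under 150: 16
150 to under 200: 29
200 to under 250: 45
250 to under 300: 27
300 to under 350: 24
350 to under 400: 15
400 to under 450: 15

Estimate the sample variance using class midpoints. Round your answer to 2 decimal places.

Midpoints: 125, 175, 225, 275, 325, 375, 425
n = 171, Σfm = 44425, mean = 259.7953
Σfm² = 12811875
Σf(m − x̄)² = Σfm² − (Σfm)²/n = 12811875 − 44425²/171 = 1270467.8363
Sample variance = 1270467.8363 / 170 = 7473.3402

7473.34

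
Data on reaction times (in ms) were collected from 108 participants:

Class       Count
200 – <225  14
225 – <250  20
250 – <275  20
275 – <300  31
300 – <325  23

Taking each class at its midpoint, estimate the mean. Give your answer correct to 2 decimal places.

Midpoints: 212.5, 237.5, 262.5, 287.5, 312.5
Σfm = 14×212.5 + 20×237.5 + 20×262.5 + 31×287.5 + 23×312.5 = 29075
n = Σf = 108
Mean = 29075 / 108 = 269.2130

269.21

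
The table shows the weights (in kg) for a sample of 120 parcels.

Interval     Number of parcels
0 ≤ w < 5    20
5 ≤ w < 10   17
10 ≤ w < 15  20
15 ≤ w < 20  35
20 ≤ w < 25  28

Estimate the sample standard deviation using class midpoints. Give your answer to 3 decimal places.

7.017

Midpoints: 2.5, 7.5, 12.5, 17.5, 22.5
n = 120, Σfm = 1670, mean = 13.9167
Σfm² = 29100
Σf(m − x̄)² = Σfm² − (Σfm)²/n = 29100 − 1670²/120 = 5859.1667
Sample variance = 5859.1667 / 119 = 49.2367
Standard deviation = √49.2367 = 7.0169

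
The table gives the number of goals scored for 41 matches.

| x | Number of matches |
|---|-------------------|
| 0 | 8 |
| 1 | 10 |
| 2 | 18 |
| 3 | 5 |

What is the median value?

Cumulative frequencies: 8, 18, 36, 41
n = 41, so the median is the value in position (n+1)/2 = 21.
Position 21 falls at value 2.

2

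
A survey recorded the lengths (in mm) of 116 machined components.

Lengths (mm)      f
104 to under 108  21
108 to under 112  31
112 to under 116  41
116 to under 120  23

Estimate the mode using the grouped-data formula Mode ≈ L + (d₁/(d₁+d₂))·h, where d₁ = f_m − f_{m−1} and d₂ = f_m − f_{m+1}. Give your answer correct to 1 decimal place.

Modal class: 112 to under 116 (highest frequency 41).
d₁ = 41 − 31 = 10, d₂ = 41 − 23 = 18
Mode ≈ 112 + (10/(10+18)) × 4 = 112 + 1.4286 = 113.4286

113.4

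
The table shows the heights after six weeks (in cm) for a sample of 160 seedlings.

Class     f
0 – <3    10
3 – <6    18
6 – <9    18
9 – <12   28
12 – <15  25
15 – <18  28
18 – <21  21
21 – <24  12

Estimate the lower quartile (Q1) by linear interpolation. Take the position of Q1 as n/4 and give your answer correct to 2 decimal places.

8.00

Cumulative frequencies: 10, 28, 46, 74, 99, 127, 148, 160
n = 160; position = n/4 = 40.
This falls in the class 6 – <9: L = 6, F = 28, f = 18, h = 3.
Lower quartile ≈ 6 + ((40 − 28) / 18) × 3 = 8.0000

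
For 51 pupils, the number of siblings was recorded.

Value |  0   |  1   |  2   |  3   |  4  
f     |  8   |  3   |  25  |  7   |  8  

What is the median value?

Cumulative frequencies: 8, 11, 36, 43, 51
n = 51, so the median is the value in position (n+1)/2 = 26.
Position 26 falls at value 2.

2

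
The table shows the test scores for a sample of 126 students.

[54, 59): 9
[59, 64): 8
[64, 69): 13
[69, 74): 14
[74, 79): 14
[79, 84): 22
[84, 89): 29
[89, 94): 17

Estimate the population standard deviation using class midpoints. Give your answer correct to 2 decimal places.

10.59

Midpoints: 56.5, 61.5, 66.5, 71.5, 76.5, 81.5, 86.5, 91.5
n = 126, Σfm = 9794, mean = 77.7302
Σfm² = 775423.5
Σf(m − x̄)² = Σfm² − (Σfm)²/n = 775423.5 − 9794²/126 = 14134.3254
Population variance = 14134.3254 / 126 = 112.1772
Standard deviation = √112.1772 = 10.5914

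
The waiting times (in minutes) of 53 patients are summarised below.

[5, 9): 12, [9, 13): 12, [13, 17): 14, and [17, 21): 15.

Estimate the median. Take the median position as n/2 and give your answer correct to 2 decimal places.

Cumulative frequencies: 12, 24, 38, 53
n = 53; position = n/2 = 26.5.
This falls in the class [13, 17): L = 13, F = 24, f = 14, h = 4.
Median ≈ 13 + ((26.5 − 24) / 14) × 4 = 13.7143

13.71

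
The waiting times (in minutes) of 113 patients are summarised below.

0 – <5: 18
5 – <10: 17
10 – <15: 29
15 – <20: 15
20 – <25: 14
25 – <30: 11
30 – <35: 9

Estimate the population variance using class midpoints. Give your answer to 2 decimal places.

82.34

Midpoints: 2.5, 7.5, 12.5, 17.5, 22.5, 27.5, 32.5
n = 113, Σfm = 1707.5, mean = 15.1106
Σfm² = 35106.25
Σf(m − x̄)² = Σfm² − (Σfm)²/n = 35106.25 − 1707.5²/113 = 9304.8673
Population variance = 9304.8673 / 113 = 82.3440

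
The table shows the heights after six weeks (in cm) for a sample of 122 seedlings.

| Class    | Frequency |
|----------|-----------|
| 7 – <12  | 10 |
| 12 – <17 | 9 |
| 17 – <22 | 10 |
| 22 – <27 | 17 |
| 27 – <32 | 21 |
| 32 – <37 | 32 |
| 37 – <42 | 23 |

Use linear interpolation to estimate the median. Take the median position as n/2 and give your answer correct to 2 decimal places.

Cumulative frequencies: 10, 19, 29, 46, 67, 99, 122
n = 122; position = n/2 = 61.
This falls in the class 27 – <32: L = 27, F = 46, f = 21, h = 5.
Median ≈ 27 + ((61 − 46) / 21) × 5 = 30.5714

30.57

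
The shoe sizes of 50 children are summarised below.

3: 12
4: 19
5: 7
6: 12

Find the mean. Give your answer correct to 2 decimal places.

4.38

Values: 3, 4, 5, 6
Σfx = 12×3 + 19×4 + 7×5 + 12×6 = 219
n = Σf = 50
Mean = 219 / 50 = 4.3800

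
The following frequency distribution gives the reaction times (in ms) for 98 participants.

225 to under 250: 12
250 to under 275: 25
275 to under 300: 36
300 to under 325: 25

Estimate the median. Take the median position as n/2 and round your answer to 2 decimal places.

283.33

Cumulative frequencies: 12, 37, 73, 98
n = 98; position = n/2 = 49.
This falls in the class 275 to under 300: L = 275, F = 37, f = 36, h = 25.
Median ≈ 275 + ((49 − 37) / 36) × 25 = 283.3333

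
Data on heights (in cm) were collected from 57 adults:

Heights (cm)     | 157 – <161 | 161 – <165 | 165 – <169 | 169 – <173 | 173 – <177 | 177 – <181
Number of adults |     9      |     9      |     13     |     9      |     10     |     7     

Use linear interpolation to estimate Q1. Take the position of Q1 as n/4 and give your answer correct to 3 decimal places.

163.333

Cumulative frequencies: 9, 18, 31, 40, 50, 57
n = 57; position = n/4 = 14.25.
This falls in the class 161 – <165: L = 161, F = 9, f = 9, h = 4.
Lower quartile ≈ 161 + ((14.25 − 9) / 9) × 4 = 163.3333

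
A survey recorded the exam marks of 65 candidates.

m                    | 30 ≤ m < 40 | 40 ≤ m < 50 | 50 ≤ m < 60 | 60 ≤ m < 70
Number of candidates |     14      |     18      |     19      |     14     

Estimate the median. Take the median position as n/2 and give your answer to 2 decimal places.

50.26

Cumulative frequencies: 14, 32, 51, 65
n = 65; position = n/2 = 32.5.
This falls in the class 50 ≤ m < 60: L = 50, F = 32, f = 19, h = 10.
Median ≈ 50 + ((32.5 − 32) / 19) × 10 = 50.2632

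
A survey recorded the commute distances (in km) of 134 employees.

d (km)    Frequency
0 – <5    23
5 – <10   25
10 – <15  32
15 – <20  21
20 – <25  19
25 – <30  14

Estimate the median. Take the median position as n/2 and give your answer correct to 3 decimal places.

12.969

Cumulative frequencies: 23, 48, 80, 101, 120, 134
n = 134; position = n/2 = 67.
This falls in the class 10 – <15: L = 10, F = 48, f = 32, h = 5.
Median ≈ 10 + ((67 − 48) / 32) × 5 = 12.9688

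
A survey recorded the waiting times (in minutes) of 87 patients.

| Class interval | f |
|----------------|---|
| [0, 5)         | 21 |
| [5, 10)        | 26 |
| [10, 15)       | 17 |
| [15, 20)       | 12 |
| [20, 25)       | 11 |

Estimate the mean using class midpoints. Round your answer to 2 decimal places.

Midpoints: 2.5, 7.5, 12.5, 17.5, 22.5
Σfm = 21×2.5 + 26×7.5 + 17×12.5 + 12×17.5 + 11×22.5 = 917.5
n = Σf = 87
Mean = 917.5 / 87 = 10.5460

10.55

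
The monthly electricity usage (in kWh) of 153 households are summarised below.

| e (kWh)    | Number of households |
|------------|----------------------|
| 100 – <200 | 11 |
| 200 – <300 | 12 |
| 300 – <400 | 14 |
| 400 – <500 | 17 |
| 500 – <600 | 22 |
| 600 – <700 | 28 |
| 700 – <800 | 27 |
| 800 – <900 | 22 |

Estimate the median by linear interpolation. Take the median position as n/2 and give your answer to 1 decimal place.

Cumulative frequencies: 11, 23, 37, 54, 76, 104, 131, 153
n = 153; position = n/2 = 76.5.
This falls in the class 600 – <700: L = 600, F = 76, f = 28, h = 100.
Median ≈ 600 + ((76.5 − 76) / 28) × 100 = 601.7857

601.8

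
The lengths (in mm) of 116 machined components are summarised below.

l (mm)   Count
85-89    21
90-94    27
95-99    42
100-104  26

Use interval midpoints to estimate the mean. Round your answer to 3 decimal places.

95.147

Midpoints: 87, 92, 97, 102
Σfm = 21×87 + 27×92 + 42×97 + 26×102 = 11037
n = Σf = 116
Mean = 11037 / 116 = 95.1466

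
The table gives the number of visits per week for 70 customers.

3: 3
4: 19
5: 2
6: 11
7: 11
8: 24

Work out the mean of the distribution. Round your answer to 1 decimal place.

Values: 3, 4, 5, 6, 7, 8
Σfx = 3×3 + 19×4 + 2×5 + 11×6 + 11×7 + 24×8 = 430
n = Σf = 70
Mean = 430 / 70 = 6.1429

6.1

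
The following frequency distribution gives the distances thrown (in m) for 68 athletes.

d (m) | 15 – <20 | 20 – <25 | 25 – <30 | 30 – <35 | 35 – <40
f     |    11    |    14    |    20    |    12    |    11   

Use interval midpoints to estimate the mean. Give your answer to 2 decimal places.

27.35

Midpoints: 17.5, 22.5, 27.5, 32.5, 37.5
Σfm = 11×17.5 + 14×22.5 + 20×27.5 + 12×32.5 + 11×37.5 = 1860
n = Σf = 68
Mean = 1860 / 68 = 27.3529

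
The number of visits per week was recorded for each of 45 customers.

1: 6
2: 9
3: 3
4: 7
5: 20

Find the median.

4

Cumulative frequencies: 6, 15, 18, 25, 45
n = 45, so the median is the value in position (n+1)/2 = 23.
Position 23 falls at value 4.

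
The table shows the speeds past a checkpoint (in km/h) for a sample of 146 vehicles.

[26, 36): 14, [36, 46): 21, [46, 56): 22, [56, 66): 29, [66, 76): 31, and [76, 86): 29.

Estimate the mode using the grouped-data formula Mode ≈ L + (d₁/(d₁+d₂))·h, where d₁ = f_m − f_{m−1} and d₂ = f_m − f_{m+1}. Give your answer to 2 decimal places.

Modal class: [66, 76) (highest frequency 31).
d₁ = 31 − 29 = 2, d₂ = 31 − 29 = 2
Mode ≈ 66 + (2/(2+2)) × 10 = 66 + 5.0000 = 71.0000

71.00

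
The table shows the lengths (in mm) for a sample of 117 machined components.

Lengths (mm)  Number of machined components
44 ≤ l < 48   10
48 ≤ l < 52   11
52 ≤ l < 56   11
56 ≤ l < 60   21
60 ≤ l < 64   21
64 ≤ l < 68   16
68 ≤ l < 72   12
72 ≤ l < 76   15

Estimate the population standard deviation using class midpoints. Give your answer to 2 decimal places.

Midpoints: 46, 50, 54, 58, 62, 66, 70, 74
n = 117, Σfm = 7130, mean = 60.9402
Σfm² = 442740
Σf(m − x̄)² = Σfm² − (Σfm)²/n = 442740 − 7130²/117 = 8236.5812
Population variance = 8236.5812 / 117 = 70.3981
Standard deviation = √70.3981 = 8.3904

8.39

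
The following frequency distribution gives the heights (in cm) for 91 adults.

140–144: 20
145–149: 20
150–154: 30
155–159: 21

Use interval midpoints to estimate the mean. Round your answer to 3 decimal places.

149.857

Midpoints: 142, 147, 152, 157
Σfm = 20×142 + 20×147 + 30×152 + 21×157 = 13637
n = Σf = 91
Mean = 13637 / 91 = 149.8571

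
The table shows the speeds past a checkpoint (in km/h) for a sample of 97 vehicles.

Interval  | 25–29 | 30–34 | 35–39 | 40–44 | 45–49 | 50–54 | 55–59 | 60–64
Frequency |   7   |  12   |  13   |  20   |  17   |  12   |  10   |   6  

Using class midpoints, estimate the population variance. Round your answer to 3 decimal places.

93.012

Midpoints: 27, 32, 37, 42, 47, 52, 57, 62
n = 97, Σfm = 4259, mean = 43.9072
Σfm² = 196023
Σf(m − x̄)² = Σfm² − (Σfm)²/n = 196023 − 4259²/97 = 9022.1649
Population variance = 9022.1649 / 97 = 93.0120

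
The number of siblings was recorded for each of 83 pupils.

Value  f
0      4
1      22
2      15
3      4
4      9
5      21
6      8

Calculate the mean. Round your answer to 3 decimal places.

Values: 0, 1, 2, 3, 4, 5, 6
Σfx = 4×0 + 22×1 + 15×2 + 4×3 + 9×4 + 21×5 + 8×6 = 253
n = Σf = 83
Mean = 253 / 83 = 3.0482

3.048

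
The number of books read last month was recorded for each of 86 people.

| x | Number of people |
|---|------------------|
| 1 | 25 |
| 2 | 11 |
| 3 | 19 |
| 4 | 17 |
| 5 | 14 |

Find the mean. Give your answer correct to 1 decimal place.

Values: 1, 2, 3, 4, 5
Σfx = 25×1 + 11×2 + 19×3 + 17×4 + 14×5 = 242
n = Σf = 86
Mean = 242 / 86 = 2.8140

2.8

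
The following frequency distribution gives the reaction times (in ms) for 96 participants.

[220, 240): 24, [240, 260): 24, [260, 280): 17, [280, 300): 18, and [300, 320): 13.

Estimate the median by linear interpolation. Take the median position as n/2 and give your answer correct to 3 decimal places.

Cumulative frequencies: 24, 48, 65, 83, 96
n = 96; position = n/2 = 48.
This falls in the class [240, 260): L = 240, F = 24, f = 24, h = 20.
Median ≈ 240 + ((48 − 24) / 24) × 20 = 260.0000

260.000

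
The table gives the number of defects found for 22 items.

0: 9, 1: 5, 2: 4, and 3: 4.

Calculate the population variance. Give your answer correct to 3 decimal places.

Values: 0, 1, 2, 3
n = 22, Σfx = 25, mean = 1.1364
Σfx² = 57
Σf(x − x̄)² = Σfx² − (Σfx)²/n = 57 − 25²/22 = 28.5909
Population variance = 28.5909 / 22 = 1.2996

1.300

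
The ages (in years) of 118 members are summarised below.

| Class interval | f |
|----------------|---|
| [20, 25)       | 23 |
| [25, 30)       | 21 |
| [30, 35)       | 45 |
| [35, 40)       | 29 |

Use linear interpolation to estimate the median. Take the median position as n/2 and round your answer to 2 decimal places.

Cumulative frequencies: 23, 44, 89, 118
n = 118; position = n/2 = 59.
This falls in the class [30, 35): L = 30, F = 44, f = 45, h = 5.
Median ≈ 30 + ((59 − 44) / 45) × 5 = 31.6667

31.67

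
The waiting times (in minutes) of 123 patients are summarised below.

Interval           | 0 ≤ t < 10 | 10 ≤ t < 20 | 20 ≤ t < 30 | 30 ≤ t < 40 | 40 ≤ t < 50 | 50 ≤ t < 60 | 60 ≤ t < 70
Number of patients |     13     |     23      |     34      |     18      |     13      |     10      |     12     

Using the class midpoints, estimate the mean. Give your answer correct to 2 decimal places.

Midpoints: 5, 15, 25, 35, 45, 55, 65
Σfm = 13×5 + 23×15 + 34×25 + 18×35 + 13×45 + 10×55 + 12×65 = 3805
n = Σf = 123
Mean = 3805 / 123 = 30.9350

30.93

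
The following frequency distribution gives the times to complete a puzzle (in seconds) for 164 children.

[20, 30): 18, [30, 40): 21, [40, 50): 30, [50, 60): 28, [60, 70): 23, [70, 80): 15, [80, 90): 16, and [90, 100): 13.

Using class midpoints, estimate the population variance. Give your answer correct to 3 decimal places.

Midpoints: 25, 35, 45, 55, 65, 75, 85, 95
n = 164, Σfm = 9290, mean = 56.6463
Σfm² = 596900
Σf(m − x̄)² = Σfm² − (Σfm)²/n = 596900 − 9290²/164 = 70655.4878
Population variance = 70655.4878 / 164 = 430.8261

430.826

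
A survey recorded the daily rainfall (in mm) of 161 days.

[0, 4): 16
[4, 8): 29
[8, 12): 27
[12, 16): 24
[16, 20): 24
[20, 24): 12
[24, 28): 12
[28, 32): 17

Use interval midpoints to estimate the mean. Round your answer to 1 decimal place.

14.5

Midpoints: 2, 6, 10, 14, 18, 22, 26, 30
Σfm = 16×2 + 29×6 + 27×10 + 24×14 + 24×18 + 12×22 + 12×26 + 17×30 = 2330
n = Σf = 161
Mean = 2330 / 161 = 14.4720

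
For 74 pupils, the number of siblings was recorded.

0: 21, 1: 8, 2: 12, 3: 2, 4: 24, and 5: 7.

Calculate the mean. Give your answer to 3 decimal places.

Values: 0, 1, 2, 3, 4, 5
Σfx = 21×0 + 8×1 + 12×2 + 2×3 + 24×4 + 7×5 = 169
n = Σf = 74
Mean = 169 / 74 = 2.2838

2.284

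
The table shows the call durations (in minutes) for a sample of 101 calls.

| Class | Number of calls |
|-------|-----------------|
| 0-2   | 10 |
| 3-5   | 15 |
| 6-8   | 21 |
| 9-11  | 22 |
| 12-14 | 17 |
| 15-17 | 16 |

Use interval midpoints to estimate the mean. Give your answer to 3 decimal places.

9.050

Midpoints: 1, 4, 7, 10, 13, 16
Σfm = 10×1 + 15×4 + 21×7 + 22×10 + 17×13 + 16×16 = 914
n = Σf = 101
Mean = 914 / 101 = 9.0495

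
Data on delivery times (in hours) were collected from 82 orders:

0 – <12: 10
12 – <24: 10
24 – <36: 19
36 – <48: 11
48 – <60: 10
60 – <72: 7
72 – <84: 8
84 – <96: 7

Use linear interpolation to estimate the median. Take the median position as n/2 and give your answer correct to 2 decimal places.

38.18

Cumulative frequencies: 10, 20, 39, 50, 60, 67, 75, 82
n = 82; position = n/2 = 41.
This falls in the class 36 – <48: L = 36, F = 39, f = 11, h = 12.
Median ≈ 36 + ((41 − 39) / 11) × 12 = 38.1818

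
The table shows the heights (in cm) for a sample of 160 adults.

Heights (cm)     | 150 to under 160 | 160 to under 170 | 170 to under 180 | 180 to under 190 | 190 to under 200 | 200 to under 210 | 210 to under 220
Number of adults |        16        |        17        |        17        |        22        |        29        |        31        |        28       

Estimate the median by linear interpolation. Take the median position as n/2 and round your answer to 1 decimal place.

Cumulative frequencies: 16, 33, 50, 72, 101, 132, 160
n = 160; position = n/2 = 80.
This falls in the class 190 to under 200: L = 190, F = 72, f = 29, h = 10.
Median ≈ 190 + ((80 − 72) / 29) × 10 = 192.7586

192.8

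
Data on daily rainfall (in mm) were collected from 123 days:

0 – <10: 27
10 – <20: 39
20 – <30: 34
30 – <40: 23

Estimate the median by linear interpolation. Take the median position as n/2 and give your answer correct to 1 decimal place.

18.8

Cumulative frequencies: 27, 66, 100, 123
n = 123; position = n/2 = 61.5.
This falls in the class 10 – <20: L = 10, F = 27, f = 39, h = 10.
Median ≈ 10 + ((61.5 − 27) / 39) × 10 = 18.8462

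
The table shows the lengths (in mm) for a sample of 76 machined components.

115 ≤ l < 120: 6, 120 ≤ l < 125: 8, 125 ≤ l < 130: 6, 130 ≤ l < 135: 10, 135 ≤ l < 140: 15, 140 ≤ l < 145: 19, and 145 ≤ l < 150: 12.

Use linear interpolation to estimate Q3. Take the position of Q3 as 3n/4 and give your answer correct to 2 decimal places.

143.16

Cumulative frequencies: 6, 14, 20, 30, 45, 64, 76
n = 76; position = 3n/4 = 57.
This falls in the class 140 ≤ l < 145: L = 140, F = 45, f = 19, h = 5.
Upper quartile ≈ 140 + ((57 − 45) / 19) × 5 = 143.1579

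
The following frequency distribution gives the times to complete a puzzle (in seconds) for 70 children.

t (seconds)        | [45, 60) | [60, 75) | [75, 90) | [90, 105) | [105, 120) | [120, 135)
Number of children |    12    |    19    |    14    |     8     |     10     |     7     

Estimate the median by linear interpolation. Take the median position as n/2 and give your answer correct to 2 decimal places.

Cumulative frequencies: 12, 31, 45, 53, 63, 70
n = 70; position = n/2 = 35.
This falls in the class [75, 90): L = 75, F = 31, f = 14, h = 15.
Median ≈ 75 + ((35 − 31) / 14) × 15 = 79.2857

79.29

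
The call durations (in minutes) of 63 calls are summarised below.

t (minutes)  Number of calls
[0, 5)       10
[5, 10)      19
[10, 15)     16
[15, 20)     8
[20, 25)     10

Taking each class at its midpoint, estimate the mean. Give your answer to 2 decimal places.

Midpoints: 2.5, 7.5, 12.5, 17.5, 22.5
Σfm = 10×2.5 + 19×7.5 + 16×12.5 + 8×17.5 + 10×22.5 = 732.5
n = Σf = 63
Mean = 732.5 / 63 = 11.6270

11.63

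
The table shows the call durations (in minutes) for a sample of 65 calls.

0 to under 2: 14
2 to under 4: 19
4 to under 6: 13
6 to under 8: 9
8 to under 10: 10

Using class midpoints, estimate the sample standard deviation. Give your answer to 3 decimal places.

2.727

Midpoints: 1, 3, 5, 7, 9
n = 65, Σfm = 289, mean = 4.4462
Σfm² = 1761
Σf(m − x̄)² = Σfm² − (Σfm)²/n = 1761 − 289²/65 = 476.0615
Sample variance = 476.0615 / 64 = 7.4385
Standard deviation = √7.4385 = 2.7274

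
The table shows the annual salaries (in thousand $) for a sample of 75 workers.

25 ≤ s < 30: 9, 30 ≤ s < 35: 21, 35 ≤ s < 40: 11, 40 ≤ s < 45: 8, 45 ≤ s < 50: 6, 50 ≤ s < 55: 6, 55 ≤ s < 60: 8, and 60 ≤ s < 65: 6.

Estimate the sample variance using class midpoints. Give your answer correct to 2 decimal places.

Midpoints: 27.5, 32.5, 37.5, 42.5, 47.5, 52.5, 57.5, 62.5
n = 75, Σfm = 3117.5, mean = 41.5667
Σfm² = 138868.75
Σf(m − x̄)² = Σfm² − (Σfm)²/n = 138868.75 − 3117.5²/75 = 9284.6667
Sample variance = 9284.6667 / 74 = 125.4685

125.47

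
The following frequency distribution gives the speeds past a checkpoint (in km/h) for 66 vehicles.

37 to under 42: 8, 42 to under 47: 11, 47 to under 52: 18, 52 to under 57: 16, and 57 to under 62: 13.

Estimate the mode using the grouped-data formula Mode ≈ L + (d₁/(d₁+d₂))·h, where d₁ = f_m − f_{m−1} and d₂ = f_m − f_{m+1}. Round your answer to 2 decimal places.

50.89

Modal class: 47 to under 52 (highest frequency 18).
d₁ = 18 − 11 = 7, d₂ = 18 − 16 = 2
Mode ≈ 47 + (7/(7+2)) × 5 = 47 + 3.8889 = 50.8889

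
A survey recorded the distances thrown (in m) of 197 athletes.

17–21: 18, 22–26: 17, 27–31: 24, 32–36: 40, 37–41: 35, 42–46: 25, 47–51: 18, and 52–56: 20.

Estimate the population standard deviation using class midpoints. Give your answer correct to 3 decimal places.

10.157

Midpoints: 19, 24, 29, 34, 39, 44, 49, 54
n = 197, Σfm = 7233, mean = 36.7157
Σfm² = 285887
Σf(m − x̄)² = Σfm² − (Σfm)²/n = 285887 − 7233²/197 = 20322.0812
Population variance = 20322.0812 / 197 = 103.1578
Standard deviation = √103.1578 = 10.1567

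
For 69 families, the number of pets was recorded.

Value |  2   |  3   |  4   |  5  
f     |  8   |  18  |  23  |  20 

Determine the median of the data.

4

Cumulative frequencies: 8, 26, 49, 69
n = 69, so the median is the value in position (n+1)/2 = 35.
Position 35 falls at value 4.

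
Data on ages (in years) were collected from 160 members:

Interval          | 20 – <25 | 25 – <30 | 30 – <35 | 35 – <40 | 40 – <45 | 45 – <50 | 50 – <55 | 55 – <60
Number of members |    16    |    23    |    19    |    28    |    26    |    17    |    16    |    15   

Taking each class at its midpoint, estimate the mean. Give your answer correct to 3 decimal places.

Midpoints: 22.5, 27.5, 32.5, 37.5, 42.5, 47.5, 52.5, 57.5
Σfm = 16×22.5 + 23×27.5 + 19×32.5 + 28×37.5 + 26×42.5 + 17×47.5 + 16×52.5 + 15×57.5 = 6275
n = Σf = 160
Mean = 6275 / 160 = 39.2188

39.219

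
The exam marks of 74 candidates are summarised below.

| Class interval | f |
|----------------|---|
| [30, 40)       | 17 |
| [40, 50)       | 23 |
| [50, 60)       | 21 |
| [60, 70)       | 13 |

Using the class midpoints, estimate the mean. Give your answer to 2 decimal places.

49.05

Midpoints: 35, 45, 55, 65
Σfm = 17×35 + 23×45 + 21×55 + 13×65 = 3630
n = Σf = 74
Mean = 3630 / 74 = 49.0541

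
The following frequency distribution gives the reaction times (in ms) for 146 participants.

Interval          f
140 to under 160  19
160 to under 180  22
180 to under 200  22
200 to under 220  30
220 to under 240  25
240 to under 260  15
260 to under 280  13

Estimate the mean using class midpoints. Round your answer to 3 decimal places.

Midpoints: 150, 170, 190, 210, 230, 250, 270
Σfm = 19×150 + 22×170 + 22×190 + 30×210 + 25×230 + 15×250 + 13×270 = 30080
n = Σf = 146
Mean = 30080 / 146 = 206.0274

206.027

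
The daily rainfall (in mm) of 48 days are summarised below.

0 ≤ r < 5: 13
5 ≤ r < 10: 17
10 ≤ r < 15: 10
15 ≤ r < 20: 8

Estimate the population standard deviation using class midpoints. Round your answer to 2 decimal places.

5.18

Midpoints: 2.5, 7.5, 12.5, 17.5
n = 48, Σfm = 425, mean = 8.8542
Σfm² = 5050
Σf(m − x̄)² = Σfm² − (Σfm)²/n = 5050 − 425²/48 = 1286.9792
Population variance = 1286.9792 / 48 = 26.8121
Standard deviation = √26.8121 = 5.1780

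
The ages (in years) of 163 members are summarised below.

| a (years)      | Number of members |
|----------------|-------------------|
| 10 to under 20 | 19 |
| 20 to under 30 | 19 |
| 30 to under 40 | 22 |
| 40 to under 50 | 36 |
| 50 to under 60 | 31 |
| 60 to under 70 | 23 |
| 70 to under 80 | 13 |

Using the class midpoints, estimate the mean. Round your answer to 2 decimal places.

44.94

Midpoints: 15, 25, 35, 45, 55, 65, 75
Σfm = 19×15 + 19×25 + 22×35 + 36×45 + 31×55 + 23×65 + 13×75 = 7325
n = Σf = 163
Mean = 7325 / 163 = 44.9387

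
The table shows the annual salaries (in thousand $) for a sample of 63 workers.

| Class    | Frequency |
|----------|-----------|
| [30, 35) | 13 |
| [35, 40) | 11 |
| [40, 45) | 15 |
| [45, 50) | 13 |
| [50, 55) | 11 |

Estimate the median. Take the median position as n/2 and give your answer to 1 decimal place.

Cumulative frequencies: 13, 24, 39, 52, 63
n = 63; position = n/2 = 31.5.
This falls in the class [40, 45): L = 40, F = 24, f = 15, h = 5.
Median ≈ 40 + ((31.5 − 24) / 15) × 5 = 42.5000

42.5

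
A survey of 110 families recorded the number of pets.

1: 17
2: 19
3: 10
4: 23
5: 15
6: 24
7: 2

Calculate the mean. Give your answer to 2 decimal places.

Values: 1, 2, 3, 4, 5, 6, 7
Σfx = 17×1 + 19×2 + 10×3 + 23×4 + 15×5 + 24×6 + 2×7 = 410
n = Σf = 110
Mean = 410 / 110 = 3.7273

3.73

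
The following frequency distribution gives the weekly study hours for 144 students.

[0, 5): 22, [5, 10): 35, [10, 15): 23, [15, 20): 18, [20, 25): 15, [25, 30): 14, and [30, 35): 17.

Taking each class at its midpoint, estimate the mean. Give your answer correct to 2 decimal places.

15.24

Midpoints: 2.5, 7.5, 12.5, 17.5, 22.5, 27.5, 32.5
Σfm = 22×2.5 + 35×7.5 + 23×12.5 + 18×17.5 + 15×22.5 + 14×27.5 + 17×32.5 = 2195
n = Σf = 144
Mean = 2195 / 144 = 15.2431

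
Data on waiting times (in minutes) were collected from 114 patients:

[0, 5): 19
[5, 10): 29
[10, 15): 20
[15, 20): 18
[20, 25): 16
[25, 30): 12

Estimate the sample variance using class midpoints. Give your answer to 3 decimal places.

Midpoints: 2.5, 7.5, 12.5, 17.5, 22.5, 27.5
n = 114, Σfm = 1520, mean = 13.3333
Σfm² = 27562.5
Σf(m − x̄)² = Σfm² − (Σfm)²/n = 27562.5 − 1520²/114 = 7295.8333
Sample variance = 7295.8333 / 113 = 64.5649

64.565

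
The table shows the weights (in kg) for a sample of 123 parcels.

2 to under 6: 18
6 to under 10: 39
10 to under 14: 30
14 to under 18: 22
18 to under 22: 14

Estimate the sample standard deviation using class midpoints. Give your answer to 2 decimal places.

Midpoints: 4, 8, 12, 16, 20
n = 123, Σfm = 1376, mean = 11.1870
Σfm² = 18336
Σf(m − x̄)² = Σfm² − (Σfm)²/n = 18336 − 1376²/123 = 2942.6992
Sample variance = 2942.6992 / 122 = 24.1205
Standard deviation = √24.1205 = 4.9113

4.91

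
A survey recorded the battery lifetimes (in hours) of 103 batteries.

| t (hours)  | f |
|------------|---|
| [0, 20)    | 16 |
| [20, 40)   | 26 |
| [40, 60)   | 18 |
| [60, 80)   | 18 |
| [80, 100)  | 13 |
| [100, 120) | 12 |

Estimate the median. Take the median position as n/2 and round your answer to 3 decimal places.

50.556

Cumulative frequencies: 16, 42, 60, 78, 91, 103
n = 103; position = n/2 = 51.5.
This falls in the class [40, 60): L = 40, F = 42, f = 18, h = 20.
Median ≈ 40 + ((51.5 − 42) / 18) × 20 = 50.5556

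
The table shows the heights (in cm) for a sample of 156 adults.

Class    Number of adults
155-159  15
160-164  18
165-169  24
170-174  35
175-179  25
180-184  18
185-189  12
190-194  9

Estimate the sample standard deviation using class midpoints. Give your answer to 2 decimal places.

9.63

Midpoints: 157, 162, 167, 172, 177, 182, 187, 192
n = 156, Σfm = 26972, mean = 172.8974
Σfm² = 4677764
Σf(m − x̄)² = Σfm² − (Σfm)²/n = 4677764 − 26972²/156 = 14374.3590
Sample variance = 14374.3590 / 155 = 92.7378
Standard deviation = √92.7378 = 9.6300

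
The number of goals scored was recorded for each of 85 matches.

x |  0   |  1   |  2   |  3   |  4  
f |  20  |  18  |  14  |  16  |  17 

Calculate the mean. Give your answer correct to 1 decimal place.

1.9

Values: 0, 1, 2, 3, 4
Σfx = 20×0 + 18×1 + 14×2 + 16×3 + 17×4 = 162
n = Σf = 85
Mean = 162 / 85 = 1.9059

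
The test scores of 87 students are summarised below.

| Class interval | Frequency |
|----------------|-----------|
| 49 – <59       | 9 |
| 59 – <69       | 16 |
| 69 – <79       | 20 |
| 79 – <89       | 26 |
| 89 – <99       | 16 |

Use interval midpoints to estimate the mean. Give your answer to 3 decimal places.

Midpoints: 54, 64, 74, 84, 94
Σfm = 9×54 + 16×64 + 20×74 + 26×84 + 16×94 = 6678
n = Σf = 87
Mean = 6678 / 87 = 76.7586

76.759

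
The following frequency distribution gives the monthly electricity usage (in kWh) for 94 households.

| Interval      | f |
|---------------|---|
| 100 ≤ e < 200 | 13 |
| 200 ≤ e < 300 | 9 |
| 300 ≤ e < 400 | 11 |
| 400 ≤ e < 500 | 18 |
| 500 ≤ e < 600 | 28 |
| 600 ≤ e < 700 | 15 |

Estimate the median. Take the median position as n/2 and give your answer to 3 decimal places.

477.778

Cumulative frequencies: 13, 22, 33, 51, 79, 94
n = 94; position = n/2 = 47.
This falls in the class 400 ≤ e < 500: L = 400, F = 33, f = 18, h = 100.
Median ≈ 400 + ((47 − 33) / 18) × 100 = 477.7778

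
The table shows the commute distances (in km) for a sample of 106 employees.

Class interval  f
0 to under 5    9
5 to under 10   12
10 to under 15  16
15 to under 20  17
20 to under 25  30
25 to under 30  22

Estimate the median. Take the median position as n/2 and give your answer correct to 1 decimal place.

19.7

Cumulative frequencies: 9, 21, 37, 54, 84, 106
n = 106; position = n/2 = 53.
This falls in the class 15 to under 20: L = 15, F = 37, f = 17, h = 5.
Median ≈ 15 + ((53 − 37) / 17) × 5 = 19.7059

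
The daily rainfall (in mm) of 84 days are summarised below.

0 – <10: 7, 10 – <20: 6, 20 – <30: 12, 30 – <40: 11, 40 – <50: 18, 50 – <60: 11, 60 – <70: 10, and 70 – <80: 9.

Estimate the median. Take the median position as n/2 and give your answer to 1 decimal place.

Cumulative frequencies: 7, 13, 25, 36, 54, 65, 75, 84
n = 84; position = n/2 = 42.
This falls in the class 40 – <50: L = 40, F = 36, f = 18, h = 10.
Median ≈ 40 + ((42 − 36) / 18) × 10 = 43.3333

43.3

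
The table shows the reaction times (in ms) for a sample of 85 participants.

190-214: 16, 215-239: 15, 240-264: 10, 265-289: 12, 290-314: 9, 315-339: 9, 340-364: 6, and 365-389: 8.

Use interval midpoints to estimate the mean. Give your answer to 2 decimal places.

Midpoints: 202, 227, 252, 277, 302, 327, 352, 377
Σfm = 16×202 + 15×227 + 10×252 + 12×277 + 9×302 + 9×327 + 6×352 + 8×377 = 23270
n = Σf = 85
Mean = 23270 / 85 = 273.7647

273.76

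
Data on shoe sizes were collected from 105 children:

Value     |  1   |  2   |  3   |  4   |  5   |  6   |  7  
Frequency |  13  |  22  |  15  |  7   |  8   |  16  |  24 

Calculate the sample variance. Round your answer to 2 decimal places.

4.87

Values: 1, 2, 3, 4, 5, 6, 7
n = 105, Σfx = 434, mean = 4.1333
Σfx² = 2300
Σf(x − x̄)² = Σfx² − (Σfx)²/n = 2300 − 434²/105 = 506.1333
Sample variance = 506.1333 / 104 = 4.8667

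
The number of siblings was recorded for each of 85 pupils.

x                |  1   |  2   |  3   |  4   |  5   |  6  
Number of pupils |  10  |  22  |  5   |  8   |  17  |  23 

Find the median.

Cumulative frequencies: 10, 32, 37, 45, 62, 85
n = 85, so the median is the value in position (n+1)/2 = 43.
Position 43 falls at value 4.

4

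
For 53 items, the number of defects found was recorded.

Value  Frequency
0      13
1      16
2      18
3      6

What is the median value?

Cumulative frequencies: 13, 29, 47, 53
n = 53, so the median is the value in position (n+1)/2 = 27.
Position 27 falls at value 1.

1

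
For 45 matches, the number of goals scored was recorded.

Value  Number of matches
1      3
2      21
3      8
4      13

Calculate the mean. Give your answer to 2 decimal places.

2.69

Values: 1, 2, 3, 4
Σfx = 3×1 + 21×2 + 8×3 + 13×4 = 121
n = Σf = 45
Mean = 121 / 45 = 2.6889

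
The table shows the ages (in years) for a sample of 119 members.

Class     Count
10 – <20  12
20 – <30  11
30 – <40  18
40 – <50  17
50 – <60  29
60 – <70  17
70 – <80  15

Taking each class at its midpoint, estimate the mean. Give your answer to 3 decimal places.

Midpoints: 15, 25, 35, 45, 55, 65, 75
Σfm = 12×15 + 11×25 + 18×35 + 17×45 + 29×55 + 17×65 + 15×75 = 5675
n = Σf = 119
Mean = 5675 / 119 = 47.6891

47.689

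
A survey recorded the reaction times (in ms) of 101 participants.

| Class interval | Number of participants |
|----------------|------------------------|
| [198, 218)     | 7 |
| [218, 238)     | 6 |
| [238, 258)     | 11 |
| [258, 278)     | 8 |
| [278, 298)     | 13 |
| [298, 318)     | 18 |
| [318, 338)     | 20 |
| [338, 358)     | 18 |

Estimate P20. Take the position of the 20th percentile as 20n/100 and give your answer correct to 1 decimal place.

Cumulative frequencies: 7, 13, 24, 32, 45, 63, 83, 101
n = 101; position = 20n/100 = 20.2.
This falls in the class [238, 258): L = 238, F = 13, f = 11, h = 20.
20th percentile ≈ 238 + ((20.2 − 13) / 11) × 20 = 251.0909

251.1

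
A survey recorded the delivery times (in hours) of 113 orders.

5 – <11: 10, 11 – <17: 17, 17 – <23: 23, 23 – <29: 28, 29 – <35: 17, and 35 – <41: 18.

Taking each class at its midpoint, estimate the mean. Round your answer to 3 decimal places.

Midpoints: 8, 14, 20, 26, 32, 38
Σfm = 10×8 + 17×14 + 23×20 + 28×26 + 17×32 + 18×38 = 2734
n = Σf = 113
Mean = 2734 / 113 = 24.1947

24.195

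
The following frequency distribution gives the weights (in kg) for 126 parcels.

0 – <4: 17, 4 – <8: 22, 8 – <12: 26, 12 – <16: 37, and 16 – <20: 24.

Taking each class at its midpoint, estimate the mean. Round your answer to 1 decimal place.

10.9

Midpoints: 2, 6, 10, 14, 18
Σfm = 17×2 + 22×6 + 26×10 + 37×14 + 24×18 = 1376
n = Σf = 126
Mean = 1376 / 126 = 10.9206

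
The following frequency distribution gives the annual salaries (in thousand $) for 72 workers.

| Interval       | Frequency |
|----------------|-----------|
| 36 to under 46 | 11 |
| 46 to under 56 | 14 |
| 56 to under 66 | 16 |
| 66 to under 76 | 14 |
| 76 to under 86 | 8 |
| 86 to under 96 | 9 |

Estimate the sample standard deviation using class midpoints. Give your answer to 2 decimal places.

Midpoints: 41, 51, 61, 71, 81, 91
n = 72, Σfm = 4602, mean = 63.9167
Σfm² = 312032
Σf(m − x̄)² = Σfm² − (Σfm)²/n = 312032 − 4602²/72 = 17887.5000
Sample variance = 17887.5000 / 71 = 251.9366
Standard deviation = √251.9366 = 15.8725

15.87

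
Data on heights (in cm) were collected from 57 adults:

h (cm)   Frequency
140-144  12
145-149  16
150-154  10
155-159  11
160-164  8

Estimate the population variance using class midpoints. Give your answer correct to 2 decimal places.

45.63

Midpoints: 142, 147, 152, 157, 162
n = 57, Σfm = 8599, mean = 150.8596
Σfm² = 1299843
Σf(m − x̄)² = Σfm² − (Σfm)²/n = 1299843 − 8599²/57 = 2600.8772
Population variance = 2600.8772 / 57 = 45.6294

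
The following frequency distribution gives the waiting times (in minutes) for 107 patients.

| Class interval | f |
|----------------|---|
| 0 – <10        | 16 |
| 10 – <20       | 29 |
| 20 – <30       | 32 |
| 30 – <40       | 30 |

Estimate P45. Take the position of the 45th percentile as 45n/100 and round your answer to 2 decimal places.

20.98

Cumulative frequencies: 16, 45, 77, 107
n = 107; position = 45n/100 = 48.15.
This falls in the class 20 – <30: L = 20, F = 45, f = 32, h = 10.
45th percentile ≈ 20 + ((48.15 − 45) / 32) × 10 = 20.9844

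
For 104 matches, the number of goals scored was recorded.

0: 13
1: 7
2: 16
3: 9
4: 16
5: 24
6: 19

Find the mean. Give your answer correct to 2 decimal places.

3.50

Values: 0, 1, 2, 3, 4, 5, 6
Σfx = 13×0 + 7×1 + 16×2 + 9×3 + 16×4 + 24×5 + 19×6 = 364
n = Σf = 104
Mean = 364 / 104 = 3.5000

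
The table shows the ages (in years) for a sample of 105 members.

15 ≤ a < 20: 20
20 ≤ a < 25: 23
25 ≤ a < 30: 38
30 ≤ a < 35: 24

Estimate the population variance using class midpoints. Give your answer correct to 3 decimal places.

Midpoints: 17.5, 22.5, 27.5, 32.5
n = 105, Σfm = 2692.5, mean = 25.6429
Σfm² = 71856.25
Σf(m − x̄)² = Σfm² − (Σfm)²/n = 71856.25 − 2692.5²/105 = 2812.8571
Population variance = 2812.8571 / 105 = 26.7891

26.789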